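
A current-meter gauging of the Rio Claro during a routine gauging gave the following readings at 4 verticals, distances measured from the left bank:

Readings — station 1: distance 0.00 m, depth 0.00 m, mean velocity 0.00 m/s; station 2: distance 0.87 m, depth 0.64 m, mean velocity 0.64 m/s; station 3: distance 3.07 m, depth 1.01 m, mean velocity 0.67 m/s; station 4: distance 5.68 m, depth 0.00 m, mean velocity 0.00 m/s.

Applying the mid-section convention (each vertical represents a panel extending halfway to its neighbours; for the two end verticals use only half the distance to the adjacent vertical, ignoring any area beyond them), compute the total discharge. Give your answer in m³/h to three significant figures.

8120 m³/h

w_2 = (3.07 − 0.00)/2 = 1.535 m; q_2 = 0.64 × 0.64 × 1.535 = 0.6287 m³/s
w_3 = (5.68 − 0.87)/2 = 2.405 m; q_3 = 0.67 × 1.01 × 2.405 = 1.627 m³/s
Stations 1, 4 contribute zero (depth or velocity is 0).
Q = Σ qᵢ = 2.256 m³/s
= 2.256 × 3600 = 8122 m³/h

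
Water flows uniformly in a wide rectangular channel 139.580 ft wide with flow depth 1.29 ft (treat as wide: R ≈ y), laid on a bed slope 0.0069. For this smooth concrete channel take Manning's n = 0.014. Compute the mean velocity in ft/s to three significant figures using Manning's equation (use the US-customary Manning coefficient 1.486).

A = b·y = 139.580 × 1.29 = 180.1 ft²
Wide channel: R ≈ y = 1.29 ft
Q = (1.486/n)·A·R^(2/3)·S^(1/2) = (1.486/0.014) × 180.1 × 1.290^(2/3) × 0.0069^(1/2) = 1881 ft³/s
V = Q/A = 1881/180.1 = 10.45 ft/s

10.4 ft/s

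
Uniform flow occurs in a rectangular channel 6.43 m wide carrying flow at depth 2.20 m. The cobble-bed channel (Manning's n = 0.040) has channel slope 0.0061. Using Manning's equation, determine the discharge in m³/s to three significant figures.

A = b·y = 6.43 × 2.20 = 14.15 m²
P = b + 2y = 6.43 + 2×2.20 = 10.83 m
R = A/P = 14.15/10.83 = 1.306 m
Q = (1/n)·A·R^(2/3)·S^(1/2) = (1/0.040) × 14.15 × 1.306^(2/3) × 0.0061^(1/2) = 33.00 m³/s

33.0 m³/s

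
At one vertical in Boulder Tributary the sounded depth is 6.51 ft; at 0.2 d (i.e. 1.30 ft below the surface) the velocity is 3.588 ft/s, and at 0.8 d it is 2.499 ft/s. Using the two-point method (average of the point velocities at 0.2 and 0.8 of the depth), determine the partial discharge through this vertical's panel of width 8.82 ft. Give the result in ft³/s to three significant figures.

v̄ = (3.588 + 2.499) / 2 = 3.044 ft/s
q = v̄ × d × w = 3.044 × 6.51 × 8.82 = 174.8 ft³/s

175 ft³/s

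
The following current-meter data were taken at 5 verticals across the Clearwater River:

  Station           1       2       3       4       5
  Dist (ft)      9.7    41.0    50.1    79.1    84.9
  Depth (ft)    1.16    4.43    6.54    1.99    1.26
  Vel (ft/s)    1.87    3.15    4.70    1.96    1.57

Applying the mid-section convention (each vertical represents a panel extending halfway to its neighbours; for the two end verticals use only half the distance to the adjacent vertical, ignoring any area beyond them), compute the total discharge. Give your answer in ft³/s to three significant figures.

w_1 = (41.0 − 9.7)/2 = 15.65 ft; q_1 = 1.87 × 1.16 × 15.65 = 33.95 ft³/s
w_2 = (50.1 − 9.7)/2 = 20.2 ft; q_2 = 3.15 × 4.43 × 20.2 = 281.9 ft³/s
w_3 = (79.1 − 41.0)/2 = 19.05 ft; q_3 = 4.70 × 6.54 × 19.05 = 585.6 ft³/s
w_4 = (84.9 − 50.1)/2 = 17.4 ft; q_4 = 1.96 × 1.99 × 17.4 = 67.87 ft³/s
w_5 = (84.9 − 79.1)/2 = 2.9 ft; q_5 = 1.57 × 1.26 × 2.9 = 5.737 ft³/s
Q = Σ qᵢ = 975.0 ft³/s

975 ft³/s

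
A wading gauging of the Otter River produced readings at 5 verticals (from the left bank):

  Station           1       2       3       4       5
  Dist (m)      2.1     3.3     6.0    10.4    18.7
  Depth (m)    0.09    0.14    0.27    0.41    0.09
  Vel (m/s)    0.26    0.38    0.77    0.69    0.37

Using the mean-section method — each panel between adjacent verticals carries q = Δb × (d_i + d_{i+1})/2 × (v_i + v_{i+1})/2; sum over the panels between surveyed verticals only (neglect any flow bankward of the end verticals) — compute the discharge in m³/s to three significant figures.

2.55 m³/s

Panel 1-2: Δb = 1.2 m, d̄ = (0.09+0.14)/2 = 0.115, v̄ = (0.26+0.38)/2 = 0.32 → q = 1.2×0.115×0.32 = 0.04416 m³/s
Panel 2-3: Δb = 2.7 m, d̄ = (0.14+0.27)/2 = 0.205, v̄ = (0.38+0.77)/2 = 0.575 → q = 2.7×0.205×0.575 = 0.3183 m³/s
Panel 3-4: Δb = 4.4 m, d̄ = (0.27+0.41)/2 = 0.34, v̄ = (0.77+0.69)/2 = 0.73 → q = 4.4×0.34×0.73 = 1.092 m³/s
Panel 4-5: Δb = 8.3 m, d̄ = (0.41+0.09)/2 = 0.25, v̄ = (0.69+0.37)/2 = 0.53 → q = 8.3×0.25×0.53 = 1.100 m³/s
Q = Σ q = 2.554 m³/s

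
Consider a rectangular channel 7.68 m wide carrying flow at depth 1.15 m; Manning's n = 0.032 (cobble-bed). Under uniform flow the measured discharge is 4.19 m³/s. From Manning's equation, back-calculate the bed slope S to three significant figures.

A = b·y = 7.68 × 1.15 = 8.832 m²
P = b + 2y = 7.68 + 2×1.15 = 9.980 m
R = A/P = 8.832/9.980 = 0.8850 m
S = (Q·n / (1·A·R^(2/3)))² = (4.19×0.032 / (1×8.832×0.9218))² = 0.0002713

0.000271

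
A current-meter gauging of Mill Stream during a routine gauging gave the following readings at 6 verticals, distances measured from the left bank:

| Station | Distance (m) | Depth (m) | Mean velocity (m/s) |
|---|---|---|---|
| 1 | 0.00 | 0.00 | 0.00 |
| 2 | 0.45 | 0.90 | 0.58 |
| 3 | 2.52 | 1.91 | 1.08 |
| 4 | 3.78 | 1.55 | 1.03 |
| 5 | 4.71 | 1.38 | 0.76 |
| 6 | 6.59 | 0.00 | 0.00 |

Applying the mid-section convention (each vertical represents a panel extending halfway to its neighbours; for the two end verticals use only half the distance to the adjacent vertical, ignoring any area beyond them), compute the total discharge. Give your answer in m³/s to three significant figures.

7.31 m³/s

w_2 = (2.52 − 0.00)/2 = 1.26 m; q_2 = 0.58 × 0.90 × 1.26 = 0.6577 m³/s
w_3 = (3.78 − 0.45)/2 = 1.665 m; q_3 = 1.08 × 1.91 × 1.665 = 3.435 m³/s
w_4 = (4.71 − 2.52)/2 = 1.095 m; q_4 = 1.03 × 1.55 × 1.095 = 1.748 m³/s
w_5 = (6.59 − 3.78)/2 = 1.405 m; q_5 = 0.76 × 1.38 × 1.405 = 1.474 m³/s
Stations 1, 6 contribute zero (depth or velocity is 0).
Q = Σ qᵢ = 7.314 m³/s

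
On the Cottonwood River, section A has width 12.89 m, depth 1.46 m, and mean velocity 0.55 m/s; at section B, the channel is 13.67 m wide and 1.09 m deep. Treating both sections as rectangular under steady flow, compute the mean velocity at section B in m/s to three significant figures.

Q = A₁V₁ = (12.89×1.46) × 0.55 = 10.35 m³/s
A₂ = 13.67 × 1.09 = 14.90 m²
V₂ = Q/A₂ = 10.35/14.90 = 0.6947 m/s

0.695 m/s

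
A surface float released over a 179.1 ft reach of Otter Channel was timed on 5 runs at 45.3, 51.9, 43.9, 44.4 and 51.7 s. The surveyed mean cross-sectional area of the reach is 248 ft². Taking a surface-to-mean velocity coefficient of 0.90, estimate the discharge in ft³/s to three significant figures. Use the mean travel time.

843 ft³/s

t̄ = (45.3 + 51.9 + 43.9 + 44.4 + 51.7) / 5 = 47.44 s
v_surface = L / t̄ = 179.1 / 47.44 = 3.775 ft/s
v_mean = 0.90 × 3.775 = 3.398 ft/s
Q = A × v_mean = 248 × 3.398 = 842.6 ft³/s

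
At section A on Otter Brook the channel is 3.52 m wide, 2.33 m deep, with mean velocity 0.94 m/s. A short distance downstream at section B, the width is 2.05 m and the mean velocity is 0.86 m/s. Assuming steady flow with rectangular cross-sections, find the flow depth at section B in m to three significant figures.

Q = A₁V₁ = (3.52×2.33) × 0.94 = 7.710 m³/s
d₂ = Q/(b₂ V₂) = 7.710/(2.05×0.86) = 4.373 m

4.37 m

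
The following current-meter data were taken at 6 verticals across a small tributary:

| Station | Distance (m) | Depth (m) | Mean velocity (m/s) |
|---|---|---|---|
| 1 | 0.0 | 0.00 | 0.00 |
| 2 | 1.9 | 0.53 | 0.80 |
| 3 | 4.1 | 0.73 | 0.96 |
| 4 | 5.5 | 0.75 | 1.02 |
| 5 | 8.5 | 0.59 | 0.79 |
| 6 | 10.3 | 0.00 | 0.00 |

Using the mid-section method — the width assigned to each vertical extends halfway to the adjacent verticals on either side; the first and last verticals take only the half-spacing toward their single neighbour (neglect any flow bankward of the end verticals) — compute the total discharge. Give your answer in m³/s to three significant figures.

w_2 = (4.1 − 0.0)/2 = 2.05 m; q_2 = 0.80 × 0.53 × 2.05 = 0.8692 m³/s
w_3 = (5.5 − 1.9)/2 = 1.8 m; q_3 = 0.96 × 0.73 × 1.8 = 1.261 m³/s
w_4 = (8.5 − 4.1)/2 = 2.2 m; q_4 = 1.02 × 0.75 × 2.2 = 1.683 m³/s
w_5 = (10.3 − 5.5)/2 = 2.4 m; q_5 = 0.79 × 0.59 × 2.4 = 1.119 m³/s
Stations 1, 6 contribute zero (depth or velocity is 0).
Q = Σ qᵢ = 4.932 m³/s

4.93 m³/s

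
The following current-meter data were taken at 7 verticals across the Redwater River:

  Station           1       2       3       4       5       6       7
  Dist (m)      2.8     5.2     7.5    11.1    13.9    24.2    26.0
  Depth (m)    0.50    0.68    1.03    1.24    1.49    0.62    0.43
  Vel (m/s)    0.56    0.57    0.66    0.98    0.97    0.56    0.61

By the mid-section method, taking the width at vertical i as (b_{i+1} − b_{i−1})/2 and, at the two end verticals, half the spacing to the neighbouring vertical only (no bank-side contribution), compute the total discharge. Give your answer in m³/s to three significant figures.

w_1 = (5.2 − 2.8)/2 = 1.2 m; q_1 = 0.56 × 0.50 × 1.2 = 0.3360 m³/s
w_2 = (7.5 − 2.8)/2 = 2.35 m; q_2 = 0.57 × 0.68 × 2.35 = 0.9109 m³/s
w_3 = (11.1 − 5.2)/2 = 2.95 m; q_3 = 0.66 × 1.03 × 2.95 = 2.005 m³/s
w_4 = (13.9 − 7.5)/2 = 3.2 m; q_4 = 0.98 × 1.24 × 3.2 = 3.889 m³/s
w_5 = (24.2 − 11.1)/2 = 6.55 m; q_5 = 0.97 × 1.49 × 6.55 = 9.467 m³/s
w_6 = (26.0 − 13.9)/2 = 6.05 m; q_6 = 0.56 × 0.62 × 6.05 = 2.101 m³/s
w_7 = (26.0 − 24.2)/2 = 0.9 m; q_7 = 0.61 × 0.43 × 0.9 = 0.2361 m³/s
Q = Σ qᵢ = 18.94 m³/s

18.9 m³/s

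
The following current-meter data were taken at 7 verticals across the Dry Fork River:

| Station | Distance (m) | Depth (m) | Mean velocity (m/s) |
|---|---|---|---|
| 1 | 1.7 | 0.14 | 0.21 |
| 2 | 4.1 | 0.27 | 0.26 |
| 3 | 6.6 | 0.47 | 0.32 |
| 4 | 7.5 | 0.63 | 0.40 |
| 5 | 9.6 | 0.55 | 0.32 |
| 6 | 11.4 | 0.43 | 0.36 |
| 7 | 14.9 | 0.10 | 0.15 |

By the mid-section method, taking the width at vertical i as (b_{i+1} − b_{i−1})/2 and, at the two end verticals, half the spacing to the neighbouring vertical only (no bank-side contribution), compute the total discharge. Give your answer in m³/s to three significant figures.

w_1 = (4.1 − 1.7)/2 = 1.2 m; q_1 = 0.21 × 0.14 × 1.2 = 0.03528 m³/s
w_2 = (6.6 − 1.7)/2 = 2.45 m; q_2 = 0.26 × 0.27 × 2.45 = 0.1720 m³/s
w_3 = (7.5 − 4.1)/2 = 1.7 m; q_3 = 0.32 × 0.47 × 1.7 = 0.2557 m³/s
w_4 = (9.6 − 6.6)/2 = 1.5 m; q_4 = 0.40 × 0.63 × 1.5 = 0.3780 m³/s
w_5 = (11.4 − 7.5)/2 = 1.95 m; q_5 = 0.32 × 0.55 × 1.95 = 0.3432 m³/s
w_6 = (14.9 − 9.6)/2 = 2.65 m; q_6 = 0.36 × 0.43 × 2.65 = 0.4102 m³/s
w_7 = (14.9 − 11.4)/2 = 1.75 m; q_7 = 0.15 × 0.10 × 1.75 = 0.02625 m³/s
Q = Σ qᵢ = 1.621 m³/s

1.62 m³/s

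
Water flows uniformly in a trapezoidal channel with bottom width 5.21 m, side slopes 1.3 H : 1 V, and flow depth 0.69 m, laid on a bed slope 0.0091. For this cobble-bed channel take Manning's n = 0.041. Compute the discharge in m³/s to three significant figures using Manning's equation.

A = (b + z·y)·y = (5.21 + 1.3×0.69)×0.69 = 4.214 m²
P = b + 2y√(1+z²) = 5.21 + 2×0.69×√(1+1.3²) = 7.473 m
R = A/P = 4.214/7.473 = 0.5638 m
Q = (1/n)·A·R^(2/3)·S^(1/2) = (1/0.041) × 4.214 × 0.5638^(2/3) × 0.0091^(1/2) = 6.691 m³/s

6.69 m³/s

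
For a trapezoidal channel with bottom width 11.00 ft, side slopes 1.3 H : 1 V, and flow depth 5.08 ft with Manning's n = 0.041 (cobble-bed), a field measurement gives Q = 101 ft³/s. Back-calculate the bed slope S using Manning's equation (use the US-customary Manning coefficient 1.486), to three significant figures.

A = (b + z·y)·y = (11.00 + 1.3×5.08)×5.08 = 89.43 ft²
P = b + 2y√(1+z²) = 11.00 + 2×5.08×√(1+1.3²) = 27.66 ft
R = A/P = 89.43/27.66 = 3.233 ft
S = (Q·n / (1.486·A·R^(2/3)))² = (101×0.041 / (1.486×89.43×2.186))² = 0.0002031

0.000203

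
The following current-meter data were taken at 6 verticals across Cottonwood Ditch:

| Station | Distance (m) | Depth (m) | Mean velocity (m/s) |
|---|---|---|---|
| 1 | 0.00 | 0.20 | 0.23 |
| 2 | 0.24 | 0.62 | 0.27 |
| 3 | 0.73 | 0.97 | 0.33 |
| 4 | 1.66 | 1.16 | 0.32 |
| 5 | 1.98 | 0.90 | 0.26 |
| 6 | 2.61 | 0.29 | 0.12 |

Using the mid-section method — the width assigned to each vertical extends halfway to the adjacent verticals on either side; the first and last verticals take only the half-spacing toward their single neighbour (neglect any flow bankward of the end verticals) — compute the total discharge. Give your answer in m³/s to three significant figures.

0.648 m³/s

w_1 = (0.24 − 0.00)/2 = 0.12 m; q_1 = 0.23 × 0.20 × 0.12 = 0.005520 m³/s
w_2 = (0.73 − 0.00)/2 = 0.365 m; q_2 = 0.27 × 0.62 × 0.365 = 0.06110 m³/s
w_3 = (1.66 − 0.24)/2 = 0.71 m; q_3 = 0.33 × 0.97 × 0.71 = 0.2273 m³/s
w_4 = (1.98 − 0.73)/2 = 0.625 m; q_4 = 0.32 × 1.16 × 0.625 = 0.2320 m³/s
w_5 = (2.61 − 1.66)/2 = 0.475 m; q_5 = 0.26 × 0.90 × 0.475 = 0.1112 m³/s
w_6 = (2.61 − 1.98)/2 = 0.315 m; q_6 = 0.12 × 0.29 × 0.315 = 0.01096 m³/s
Q = Σ qᵢ = 0.6480 m³/s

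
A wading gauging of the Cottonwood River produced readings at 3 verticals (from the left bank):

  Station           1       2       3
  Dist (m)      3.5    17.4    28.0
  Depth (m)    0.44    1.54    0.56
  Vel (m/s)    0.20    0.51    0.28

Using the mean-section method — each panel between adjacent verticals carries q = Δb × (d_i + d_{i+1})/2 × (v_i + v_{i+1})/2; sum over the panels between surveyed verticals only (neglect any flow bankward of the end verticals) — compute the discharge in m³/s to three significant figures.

Panel 1-2: Δb = 13.9 m, d̄ = (0.44+1.54)/2 = 0.99, v̄ = (0.20+0.51)/2 = 0.355 → q = 13.9×0.99×0.355 = 4.885 m³/s
Panel 2-3: Δb = 10.6 m, d̄ = (1.54+0.56)/2 = 1.05, v̄ = (0.51+0.28)/2 = 0.395 → q = 10.6×1.05×0.395 = 4.396 m³/s
Q = Σ q = 9.282 m³/s

9.28 m³/s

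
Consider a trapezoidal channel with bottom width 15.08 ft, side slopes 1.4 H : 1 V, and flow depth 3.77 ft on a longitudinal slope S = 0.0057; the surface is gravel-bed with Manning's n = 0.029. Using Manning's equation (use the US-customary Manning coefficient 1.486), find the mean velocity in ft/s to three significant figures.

7.57 ft/s

A = (b + z·y)·y = (15.08 + 1.4×3.77)×3.77 = 76.75 ft²
P = b + 2y√(1+z²) = 15.08 + 2×3.77×√(1+1.4²) = 28.05 ft
R = A/P = 76.75/28.05 = 2.736 ft
Q = (1.486/n)·A·R^(2/3)·S^(1/2) = (1.486/0.029) × 76.75 × 2.736^(2/3) × 0.0057^(1/2) = 580.8 ft³/s
V = Q/A = 580.8/76.75 = 7.568 ft/s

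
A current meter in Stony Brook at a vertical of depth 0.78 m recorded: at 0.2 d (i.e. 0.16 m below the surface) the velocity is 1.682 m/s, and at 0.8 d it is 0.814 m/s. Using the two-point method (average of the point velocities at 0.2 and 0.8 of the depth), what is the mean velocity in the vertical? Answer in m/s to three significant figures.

v̄ = (1.682 + 0.814) / 2 = 1.248 m/s

1.25 m/s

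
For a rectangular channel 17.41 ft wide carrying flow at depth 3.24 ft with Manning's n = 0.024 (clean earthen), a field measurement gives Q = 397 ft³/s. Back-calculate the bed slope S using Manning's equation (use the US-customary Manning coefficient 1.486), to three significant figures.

0.00411

A = b·y = 17.41 × 3.24 = 56.41 ft²
P = b + 2y = 17.41 + 2×3.24 = 23.89 ft
R = A/P = 56.41/23.89 = 2.361 ft
S = (Q·n / (1.486·A·R^(2/3)))² = (397×0.024 / (1.486×56.41×1.773))² = 0.004109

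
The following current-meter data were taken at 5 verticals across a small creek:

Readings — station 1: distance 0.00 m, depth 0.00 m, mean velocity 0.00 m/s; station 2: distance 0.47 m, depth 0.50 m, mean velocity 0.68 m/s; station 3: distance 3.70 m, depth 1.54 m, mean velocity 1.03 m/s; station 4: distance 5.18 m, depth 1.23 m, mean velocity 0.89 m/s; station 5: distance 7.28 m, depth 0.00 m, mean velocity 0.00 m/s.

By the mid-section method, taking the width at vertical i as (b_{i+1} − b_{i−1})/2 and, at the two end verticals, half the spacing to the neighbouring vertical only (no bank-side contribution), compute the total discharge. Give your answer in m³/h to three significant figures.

22800 m³/h

w_2 = (3.70 − 0.00)/2 = 1.85 m; q_2 = 0.68 × 0.50 × 1.85 = 0.6290 m³/s
w_3 = (5.18 − 0.47)/2 = 2.355 m; q_3 = 1.03 × 1.54 × 2.355 = 3.736 m³/s
w_4 = (7.28 − 3.70)/2 = 1.79 m; q_4 = 0.89 × 1.23 × 1.79 = 1.960 m³/s
Stations 1, 5 contribute zero (depth or velocity is 0).
Q = Σ qᵢ = 6.324 m³/s
= 6.324 × 3600 = 22770 m³/h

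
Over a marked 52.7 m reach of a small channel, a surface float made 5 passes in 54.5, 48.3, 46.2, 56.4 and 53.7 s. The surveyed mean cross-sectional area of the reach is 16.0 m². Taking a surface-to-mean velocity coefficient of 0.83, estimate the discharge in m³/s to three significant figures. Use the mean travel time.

t̄ = (54.5 + 48.3 + 46.2 + 56.4 + 53.7) / 5 = 51.82 s
v_surface = L / t̄ = 52.7 / 51.82 = 1.017 m/s
v_mean = 0.83 × 1.017 = 0.8441 m/s
Q = A × v_mean = 16.0 × 0.8441 = 13.51 m³/s

13.5 m³/s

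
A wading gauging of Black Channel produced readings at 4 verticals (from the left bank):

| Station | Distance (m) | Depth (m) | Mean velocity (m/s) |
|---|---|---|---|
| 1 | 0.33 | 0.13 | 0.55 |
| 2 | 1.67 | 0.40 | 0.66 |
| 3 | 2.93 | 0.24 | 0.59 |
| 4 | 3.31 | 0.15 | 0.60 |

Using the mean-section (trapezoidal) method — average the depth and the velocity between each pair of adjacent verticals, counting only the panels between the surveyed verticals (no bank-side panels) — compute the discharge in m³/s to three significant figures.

0.511 m³/s

Panel 1-2: Δb = 1.34 m, d̄ = (0.13+0.40)/2 = 0.265, v̄ = (0.55+0.66)/2 = 0.605 → q = 1.34×0.265×0.605 = 0.2148 m³/s
Panel 2-3: Δb = 1.26 m, d̄ = (0.40+0.24)/2 = 0.32, v̄ = (0.66+0.59)/2 = 0.625 → q = 1.26×0.32×0.625 = 0.2520 m³/s
Panel 3-4: Δb = 0.38 m, d̄ = (0.24+0.15)/2 = 0.195, v̄ = (0.59+0.60)/2 = 0.595 → q = 0.38×0.195×0.595 = 0.04409 m³/s
Q = Σ q = 0.5109 m³/s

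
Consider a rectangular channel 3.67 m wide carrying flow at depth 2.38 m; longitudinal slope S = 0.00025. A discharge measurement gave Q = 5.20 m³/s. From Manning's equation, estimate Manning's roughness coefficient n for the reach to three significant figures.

A = b·y = 3.67 × 2.38 = 8.735 m²
P = b + 2y = 3.67 + 2×2.38 = 8.430 m
R = A/P = 8.735/8.430 = 1.036 m
n = (1/Q)·A·R^(2/3)·S^(1/2) = (1/5.20) × 8.735 × 1.024 × 0.01581 = 0.02719

0.0272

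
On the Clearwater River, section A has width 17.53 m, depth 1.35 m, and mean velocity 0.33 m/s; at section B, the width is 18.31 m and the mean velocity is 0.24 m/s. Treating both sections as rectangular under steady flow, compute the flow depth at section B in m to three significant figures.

Q = A₁V₁ = (17.53×1.35) × 0.33 = 7.810 m³/s
d₂ = Q/(b₂ V₂) = 7.810/(18.31×0.24) = 1.777 m

1.78 m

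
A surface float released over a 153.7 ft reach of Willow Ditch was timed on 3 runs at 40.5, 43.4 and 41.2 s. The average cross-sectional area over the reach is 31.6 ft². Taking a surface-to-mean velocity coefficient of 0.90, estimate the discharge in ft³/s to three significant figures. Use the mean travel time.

t̄ = (40.5 + 43.4 + 41.2) / 3 = 41.7 s
v_surface = L / t̄ = 153.7 / 41.7 = 3.686 ft/s
v_mean = 0.90 × 3.686 = 3.317 ft/s
Q = A × v_mean = 31.6 × 3.317 = 104.8 ft³/s

105 ft³/s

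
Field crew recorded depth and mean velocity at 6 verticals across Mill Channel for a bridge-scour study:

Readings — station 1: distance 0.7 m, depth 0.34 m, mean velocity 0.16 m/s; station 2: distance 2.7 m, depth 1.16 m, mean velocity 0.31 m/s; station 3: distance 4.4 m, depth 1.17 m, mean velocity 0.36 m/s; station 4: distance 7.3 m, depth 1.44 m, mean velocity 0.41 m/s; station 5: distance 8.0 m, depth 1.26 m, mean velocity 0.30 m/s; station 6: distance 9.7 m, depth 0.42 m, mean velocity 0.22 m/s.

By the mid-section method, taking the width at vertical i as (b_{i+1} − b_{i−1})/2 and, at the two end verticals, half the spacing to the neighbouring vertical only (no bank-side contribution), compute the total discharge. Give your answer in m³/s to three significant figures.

3.28 m³/s

w_1 = (2.7 − 0.7)/2 = 1 m; q_1 = 0.16 × 0.34 × 1 = 0.05440 m³/s
w_2 = (4.4 − 0.7)/2 = 1.85 m; q_2 = 0.31 × 1.16 × 1.85 = 0.6653 m³/s
w_3 = (7.3 − 2.7)/2 = 2.3 m; q_3 = 0.36 × 1.17 × 2.3 = 0.9688 m³/s
w_4 = (8.0 − 4.4)/2 = 1.8 m; q_4 = 0.41 × 1.44 × 1.8 = 1.063 m³/s
w_5 = (9.7 − 7.3)/2 = 1.2 m; q_5 = 0.30 × 1.26 × 1.2 = 0.4536 m³/s
w_6 = (9.7 − 8.0)/2 = 0.85 m; q_6 = 0.22 × 0.42 × 0.85 = 0.07854 m³/s
Q = Σ qᵢ = 3.283 m³/s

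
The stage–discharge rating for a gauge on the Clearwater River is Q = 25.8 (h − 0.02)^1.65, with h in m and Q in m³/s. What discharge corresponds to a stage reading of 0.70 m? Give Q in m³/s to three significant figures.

13.7 m³/s

Q = 25.8 × (0.70 − 0.02)^1.65 = 25.8 × 0.68^1.65 = 13.65 m³/s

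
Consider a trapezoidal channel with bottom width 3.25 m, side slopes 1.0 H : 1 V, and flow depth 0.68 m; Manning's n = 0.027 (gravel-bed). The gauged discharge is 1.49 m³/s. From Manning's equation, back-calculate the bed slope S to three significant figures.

0.000547

A = (b + z·y)·y = (3.25 + 1.0×0.68)×0.68 = 2.672 m²
P = b + 2y√(1+z²) = 3.25 + 2×0.68×√(1+1.0²) = 5.173 m
R = A/P = 2.672/5.173 = 0.5166 m
S = (Q·n / (1·A·R^(2/3)))² = (1.49×0.027 / (1×2.672×0.6438))² = 0.0005468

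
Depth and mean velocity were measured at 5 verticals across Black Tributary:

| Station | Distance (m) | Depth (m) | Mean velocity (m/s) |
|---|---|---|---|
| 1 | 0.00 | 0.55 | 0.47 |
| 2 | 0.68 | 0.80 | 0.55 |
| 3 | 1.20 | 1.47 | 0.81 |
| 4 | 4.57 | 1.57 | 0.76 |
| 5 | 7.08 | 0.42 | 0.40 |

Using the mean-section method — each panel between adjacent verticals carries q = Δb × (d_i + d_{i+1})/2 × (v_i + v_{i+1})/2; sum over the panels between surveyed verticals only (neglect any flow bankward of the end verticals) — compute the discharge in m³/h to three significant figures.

22000 m³/h

Panel 1-2: Δb = 0.68 m, d̄ = (0.55+0.80)/2 = 0.675, v̄ = (0.47+0.55)/2 = 0.51 → q = 0.68×0.675×0.51 = 0.2341 m³/s
Panel 2-3: Δb = 0.52 m, d̄ = (0.80+1.47)/2 = 1.135, v̄ = (0.55+0.81)/2 = 0.68 → q = 0.52×1.135×0.68 = 0.4013 m³/s
Panel 3-4: Δb = 3.37 m, d̄ = (1.47+1.57)/2 = 1.52, v̄ = (0.81+0.76)/2 = 0.785 → q = 3.37×1.52×0.785 = 4.021 m³/s
Panel 4-5: Δb = 2.51 m, d̄ = (1.57+0.42)/2 = 0.995, v̄ = (0.76+0.40)/2 = 0.58 → q = 2.51×0.995×0.58 = 1.449 m³/s
Q = Σ q = 6.105 m³/s
= 6.105 × 3600 = 21980 m³/h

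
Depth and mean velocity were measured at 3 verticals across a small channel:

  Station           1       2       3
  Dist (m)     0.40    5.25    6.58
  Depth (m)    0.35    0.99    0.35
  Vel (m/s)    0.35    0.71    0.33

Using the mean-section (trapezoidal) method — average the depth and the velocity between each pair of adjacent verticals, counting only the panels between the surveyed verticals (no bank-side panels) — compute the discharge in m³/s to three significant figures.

Panel 1-2: Δb = 4.85 m, d̄ = (0.35+0.99)/2 = 0.67, v̄ = (0.35+0.71)/2 = 0.53 → q = 4.85×0.67×0.53 = 1.722 m³/s
Panel 2-3: Δb = 1.33 m, d̄ = (0.99+0.35)/2 = 0.67, v̄ = (0.71+0.33)/2 = 0.52 → q = 1.33×0.67×0.52 = 0.4634 m³/s
Q = Σ q = 2.186 m³/s

2.19 m³/s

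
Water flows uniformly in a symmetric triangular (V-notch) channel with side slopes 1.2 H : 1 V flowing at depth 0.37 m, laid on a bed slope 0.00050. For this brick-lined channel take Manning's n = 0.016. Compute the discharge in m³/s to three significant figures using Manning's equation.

A = z·y² = 1.2×0.37² = 0.1643 m²
P = 2y√(1+z²) = 2×0.37×√(1+1.2²) = 1.156 m
R = A/P = 0.1643/1.156 = 0.1421 m
Q = (1/n)·A·R^(2/3)·S^(1/2) = (1/0.016) × 0.1643 × 0.1421^(2/3) × 0.00050^(1/2) = 0.06253 m³/s

0.0625 m³/s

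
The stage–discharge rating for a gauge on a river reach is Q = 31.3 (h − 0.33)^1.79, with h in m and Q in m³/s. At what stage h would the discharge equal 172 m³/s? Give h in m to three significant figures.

h − h₀ = (Q/C)^(1/b) = (172/31.3)^(1/1.79) = 2.591 m
h = 0.33 + 2.591 = 2.921 m

2.92 m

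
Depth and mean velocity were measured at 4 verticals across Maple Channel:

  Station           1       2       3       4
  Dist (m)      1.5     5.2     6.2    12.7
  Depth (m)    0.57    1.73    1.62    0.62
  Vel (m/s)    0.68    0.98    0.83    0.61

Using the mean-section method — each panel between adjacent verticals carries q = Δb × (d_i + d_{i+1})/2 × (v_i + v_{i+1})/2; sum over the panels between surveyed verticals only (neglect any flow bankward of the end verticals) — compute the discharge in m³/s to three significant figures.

Panel 1-2: Δb = 3.7 m, d̄ = (0.57+1.73)/2 = 1.15, v̄ = (0.68+0.98)/2 = 0.83 → q = 3.7×1.15×0.83 = 3.532 m³/s
Panel 2-3: Δb = 1 m, d̄ = (1.73+1.62)/2 = 1.675, v̄ = (0.98+0.83)/2 = 0.905 → q = 1×1.675×0.905 = 1.516 m³/s
Panel 3-4: Δb = 6.5 m, d̄ = (1.62+0.62)/2 = 1.12, v̄ = (0.83+0.61)/2 = 0.72 → q = 6.5×1.12×0.72 = 5.242 m³/s
Q = Σ q = 10.29 m³/s

10.3 m³/s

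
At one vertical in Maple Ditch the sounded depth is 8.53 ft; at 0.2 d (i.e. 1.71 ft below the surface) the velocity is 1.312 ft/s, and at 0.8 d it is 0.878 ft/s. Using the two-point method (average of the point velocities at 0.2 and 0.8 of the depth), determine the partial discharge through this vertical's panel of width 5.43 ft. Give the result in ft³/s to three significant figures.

v̄ = (1.312 + 0.878) / 2 = 1.095 ft/s
q = v̄ × d × w = 1.095 × 8.53 × 5.43 = 50.72 ft³/s

50.7 ft³/s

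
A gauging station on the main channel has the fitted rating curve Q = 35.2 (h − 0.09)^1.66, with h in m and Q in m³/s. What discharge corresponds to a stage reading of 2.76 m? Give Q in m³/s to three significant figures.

180 m³/s

Q = 35.2 × (2.76 − 0.09)^1.66 = 35.2 × 2.67^1.66 = 179.7 m³/s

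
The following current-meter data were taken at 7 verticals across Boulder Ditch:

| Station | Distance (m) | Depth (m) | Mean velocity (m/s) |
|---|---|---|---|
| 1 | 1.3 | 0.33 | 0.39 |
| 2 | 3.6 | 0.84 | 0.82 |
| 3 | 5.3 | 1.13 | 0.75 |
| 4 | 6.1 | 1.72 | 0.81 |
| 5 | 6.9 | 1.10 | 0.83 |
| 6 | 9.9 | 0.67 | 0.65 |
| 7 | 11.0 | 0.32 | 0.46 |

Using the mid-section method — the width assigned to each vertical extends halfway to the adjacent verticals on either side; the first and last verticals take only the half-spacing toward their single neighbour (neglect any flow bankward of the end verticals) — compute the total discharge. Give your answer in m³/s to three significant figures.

6.41 m³/s

w_1 = (3.6 − 1.3)/2 = 1.15 m; q_1 = 0.39 × 0.33 × 1.15 = 0.1480 m³/s
w_2 = (5.3 − 1.3)/2 = 2 m; q_2 = 0.82 × 0.84 × 2 = 1.378 m³/s
w_3 = (6.1 − 3.6)/2 = 1.25 m; q_3 = 0.75 × 1.13 × 1.25 = 1.059 m³/s
w_4 = (6.9 − 5.3)/2 = 0.8 m; q_4 = 0.81 × 1.72 × 0.8 = 1.115 m³/s
w_5 = (9.9 − 6.1)/2 = 1.9 m; q_5 = 0.83 × 1.10 × 1.9 = 1.735 m³/s
w_6 = (11.0 − 6.9)/2 = 2.05 m; q_6 = 0.65 × 0.67 × 2.05 = 0.8928 m³/s
w_7 = (11.0 − 9.9)/2 = 0.55 m; q_7 = 0.46 × 0.32 × 0.55 = 0.08096 m³/s
Q = Σ qᵢ = 6.408 m³/s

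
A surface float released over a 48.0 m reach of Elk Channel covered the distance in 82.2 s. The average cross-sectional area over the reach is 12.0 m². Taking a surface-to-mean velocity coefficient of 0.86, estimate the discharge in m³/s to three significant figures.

6.03 m³/s

v_surface = L / t̄ = 48.0 / 82.2 = 0.5839 m/s
v_mean = 0.86 × 0.5839 = 0.5022 m/s
Q = A × v_mean = 12.0 × 0.5022 = 6.026 m³/s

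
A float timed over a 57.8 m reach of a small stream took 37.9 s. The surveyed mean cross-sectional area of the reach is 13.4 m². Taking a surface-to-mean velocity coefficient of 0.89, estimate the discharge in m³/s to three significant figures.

v_surface = L / t̄ = 57.8 / 37.9 = 1.525 m/s
v_mean = 0.89 × 1.525 = 1.357 m/s
Q = A × v_mean = 13.4 × 1.357 = 18.19 m³/s

18.2 m³/s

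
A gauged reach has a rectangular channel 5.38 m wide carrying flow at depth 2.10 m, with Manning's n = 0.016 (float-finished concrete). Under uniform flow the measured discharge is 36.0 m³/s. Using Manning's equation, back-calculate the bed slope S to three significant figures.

0.00209

A = b·y = 5.38 × 2.10 = 11.30 m²
P = b + 2y = 5.38 + 2×2.10 = 9.580 m
R = A/P = 11.30/9.580 = 1.179 m
S = (Q·n / (1·A·R^(2/3)))² = (36.0×0.016 / (1×11.30×1.116))² = 0.002086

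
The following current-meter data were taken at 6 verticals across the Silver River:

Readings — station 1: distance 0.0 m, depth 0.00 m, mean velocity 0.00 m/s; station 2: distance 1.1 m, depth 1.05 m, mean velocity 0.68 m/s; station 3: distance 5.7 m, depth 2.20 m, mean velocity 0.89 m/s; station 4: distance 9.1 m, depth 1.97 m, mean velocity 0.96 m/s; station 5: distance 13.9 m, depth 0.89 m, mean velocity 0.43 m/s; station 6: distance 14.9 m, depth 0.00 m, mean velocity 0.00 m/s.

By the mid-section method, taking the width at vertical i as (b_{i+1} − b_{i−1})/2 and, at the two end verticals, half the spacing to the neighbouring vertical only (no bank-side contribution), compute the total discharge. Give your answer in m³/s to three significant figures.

w_2 = (5.7 − 0.0)/2 = 2.85 m; q_2 = 0.68 × 1.05 × 2.85 = 2.035 m³/s
w_3 = (9.1 − 1.1)/2 = 4 m; q_3 = 0.89 × 2.20 × 4 = 7.832 m³/s
w_4 = (13.9 − 5.7)/2 = 4.1 m; q_4 = 0.96 × 1.97 × 4.1 = 7.754 m³/s
w_5 = (14.9 − 9.1)/2 = 2.9 m; q_5 = 0.43 × 0.89 × 2.9 = 1.110 m³/s
Stations 1, 6 contribute zero (depth or velocity is 0).
Q = Σ qᵢ = 18.73 m³/s

18.7 m³/s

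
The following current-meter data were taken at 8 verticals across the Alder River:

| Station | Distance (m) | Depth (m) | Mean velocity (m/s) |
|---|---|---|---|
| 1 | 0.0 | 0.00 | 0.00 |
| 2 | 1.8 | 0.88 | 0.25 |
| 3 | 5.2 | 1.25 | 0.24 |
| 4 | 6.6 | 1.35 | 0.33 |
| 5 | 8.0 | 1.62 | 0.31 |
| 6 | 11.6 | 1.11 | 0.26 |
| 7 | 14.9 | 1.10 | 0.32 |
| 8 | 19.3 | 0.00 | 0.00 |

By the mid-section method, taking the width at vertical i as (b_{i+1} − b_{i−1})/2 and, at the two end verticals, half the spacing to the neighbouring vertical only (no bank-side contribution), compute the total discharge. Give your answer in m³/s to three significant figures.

w_2 = (5.2 − 0.0)/2 = 2.6 m; q_2 = 0.25 × 0.88 × 2.6 = 0.5720 m³/s
w_3 = (6.6 − 1.8)/2 = 2.4 m; q_3 = 0.24 × 1.25 × 2.4 = 0.7200 m³/s
w_4 = (8.0 − 5.2)/2 = 1.4 m; q_4 = 0.33 × 1.35 × 1.4 = 0.6237 m³/s
w_5 = (11.6 − 6.6)/2 = 2.5 m; q_5 = 0.31 × 1.62 × 2.5 = 1.256 m³/s
w_6 = (14.9 − 8.0)/2 = 3.45 m; q_6 = 0.26 × 1.11 × 3.45 = 0.9957 m³/s
w_7 = (19.3 − 11.6)/2 = 3.85 m; q_7 = 0.32 × 1.10 × 3.85 = 1.355 m³/s
Stations 1, 8 contribute zero (depth or velocity is 0).
Q = Σ qᵢ = 5.522 m³/s

5.52 m³/s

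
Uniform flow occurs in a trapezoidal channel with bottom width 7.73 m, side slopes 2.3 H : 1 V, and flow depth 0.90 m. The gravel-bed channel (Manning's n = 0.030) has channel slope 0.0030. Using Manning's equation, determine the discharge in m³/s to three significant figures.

A = (b + z·y)·y = (7.73 + 2.3×0.90)×0.90 = 8.820 m²
P = b + 2y√(1+z²) = 7.73 + 2×0.90×√(1+2.3²) = 12.24 m
R = A/P = 8.820/12.24 = 0.7203 m
Q = (1/n)·A·R^(2/3)·S^(1/2) = (1/0.030) × 8.820 × 0.7203^(2/3) × 0.0030^(1/2) = 12.94 m³/s

12.9 m³/s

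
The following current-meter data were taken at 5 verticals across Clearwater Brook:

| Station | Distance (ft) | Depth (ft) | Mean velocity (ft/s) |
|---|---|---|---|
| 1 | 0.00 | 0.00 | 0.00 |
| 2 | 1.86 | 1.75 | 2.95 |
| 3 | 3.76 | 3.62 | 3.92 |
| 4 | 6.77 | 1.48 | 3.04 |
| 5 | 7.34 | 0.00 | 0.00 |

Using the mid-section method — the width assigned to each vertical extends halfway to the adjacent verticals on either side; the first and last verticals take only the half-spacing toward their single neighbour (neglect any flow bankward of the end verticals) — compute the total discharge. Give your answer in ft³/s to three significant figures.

52.6 ft³/s

w_2 = (3.76 − 0.00)/2 = 1.88 ft; q_2 = 2.95 × 1.75 × 1.88 = 9.706 ft³/s
w_3 = (6.77 − 1.86)/2 = 2.455 ft; q_3 = 3.92 × 3.62 × 2.455 = 34.84 ft³/s
w_4 = (7.34 − 3.76)/2 = 1.79 ft; q_4 = 3.04 × 1.48 × 1.79 = 8.054 ft³/s
Stations 1, 5 contribute zero (depth or velocity is 0).
Q = Σ qᵢ = 52.60 ft³/s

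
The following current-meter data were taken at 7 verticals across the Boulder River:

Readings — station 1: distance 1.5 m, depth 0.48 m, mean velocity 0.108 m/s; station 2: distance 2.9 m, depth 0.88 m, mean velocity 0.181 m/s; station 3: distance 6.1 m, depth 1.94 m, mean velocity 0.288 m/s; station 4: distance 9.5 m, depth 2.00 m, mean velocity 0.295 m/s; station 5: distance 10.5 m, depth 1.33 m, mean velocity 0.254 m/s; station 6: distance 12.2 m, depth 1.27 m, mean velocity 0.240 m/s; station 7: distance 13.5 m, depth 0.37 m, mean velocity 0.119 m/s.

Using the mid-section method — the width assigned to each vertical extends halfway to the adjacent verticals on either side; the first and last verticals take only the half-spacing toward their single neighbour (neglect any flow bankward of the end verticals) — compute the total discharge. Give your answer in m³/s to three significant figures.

w_1 = (2.9 − 1.5)/2 = 0.7 m; q_1 = 0.108 × 0.48 × 0.7 = 0.03629 m³/s
w_2 = (6.1 − 1.5)/2 = 2.3 m; q_2 = 0.181 × 0.88 × 2.3 = 0.3663 m³/s
w_3 = (9.5 − 2.9)/2 = 3.3 m; q_3 = 0.288 × 1.94 × 3.3 = 1.844 m³/s
w_4 = (10.5 − 6.1)/2 = 2.2 m; q_4 = 0.295 × 2.00 × 2.2 = 1.298 m³/s
w_5 = (12.2 − 9.5)/2 = 1.35 m; q_5 = 0.254 × 1.33 × 1.35 = 0.4561 m³/s
w_6 = (13.5 − 10.5)/2 = 1.5 m; q_6 = 0.240 × 1.27 × 1.5 = 0.4572 m³/s
w_7 = (13.5 − 12.2)/2 = 0.65 m; q_7 = 0.119 × 0.37 × 0.65 = 0.02862 m³/s
Q = Σ qᵢ = 4.486 m³/s

4.49 m³/s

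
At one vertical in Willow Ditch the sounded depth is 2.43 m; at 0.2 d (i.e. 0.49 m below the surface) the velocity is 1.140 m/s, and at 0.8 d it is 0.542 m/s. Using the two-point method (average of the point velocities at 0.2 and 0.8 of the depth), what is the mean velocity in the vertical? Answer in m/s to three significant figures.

v̄ = (1.140 + 0.542) / 2 = 0.8410 m/s

0.841 m/s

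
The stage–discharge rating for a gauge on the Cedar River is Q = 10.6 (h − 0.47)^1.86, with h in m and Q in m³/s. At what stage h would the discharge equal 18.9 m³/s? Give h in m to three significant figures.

h − h₀ = (Q/C)^(1/b) = (18.9/10.6)^(1/1.86) = 1.365 m
h = 0.47 + 1.365 = 1.835 m

1.83 m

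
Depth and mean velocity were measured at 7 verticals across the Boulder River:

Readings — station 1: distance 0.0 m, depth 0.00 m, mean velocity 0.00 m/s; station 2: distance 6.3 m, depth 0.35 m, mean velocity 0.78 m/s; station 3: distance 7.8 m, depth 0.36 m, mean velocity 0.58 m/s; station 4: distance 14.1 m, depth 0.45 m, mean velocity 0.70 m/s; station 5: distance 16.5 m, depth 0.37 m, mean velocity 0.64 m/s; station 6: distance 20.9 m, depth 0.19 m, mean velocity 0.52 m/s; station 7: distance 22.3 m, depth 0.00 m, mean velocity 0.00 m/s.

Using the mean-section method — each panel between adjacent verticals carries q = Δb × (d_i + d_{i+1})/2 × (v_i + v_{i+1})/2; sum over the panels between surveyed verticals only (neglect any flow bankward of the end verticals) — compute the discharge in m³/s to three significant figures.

Panel 1-2: Δb = 6.3 m, d̄ = (0.00+0.35)/2 = 0.175, v̄ = (0.00+0.78)/2 = 0.39 → q = 6.3×0.175×0.39 = 0.4300 m³/s
Panel 2-3: Δb = 1.5 m, d̄ = (0.35+0.36)/2 = 0.355, v̄ = (0.78+0.58)/2 = 0.68 → q = 1.5×0.355×0.68 = 0.3621 m³/s
Panel 3-4: Δb = 6.3 m, d̄ = (0.36+0.45)/2 = 0.405, v̄ = (0.58+0.70)/2 = 0.64 → q = 6.3×0.405×0.64 = 1.633 m³/s
Panel 4-5: Δb = 2.4 m, d̄ = (0.45+0.37)/2 = 0.41, v̄ = (0.70+0.64)/2 = 0.67 → q = 2.4×0.41×0.67 = 0.6593 m³/s
Panel 5-6: Δb = 4.4 m, d̄ = (0.37+0.19)/2 = 0.28, v̄ = (0.64+0.52)/2 = 0.58 → q = 4.4×0.28×0.58 = 0.7146 m³/s
Panel 6-7: Δb = 1.4 m, d̄ = (0.19+0.00)/2 = 0.095, v̄ = (0.52+0.00)/2 = 0.26 → q = 1.4×0.095×0.26 = 0.03458 m³/s
Q = Σ q = 3.833 m³/s

3.83 m³/s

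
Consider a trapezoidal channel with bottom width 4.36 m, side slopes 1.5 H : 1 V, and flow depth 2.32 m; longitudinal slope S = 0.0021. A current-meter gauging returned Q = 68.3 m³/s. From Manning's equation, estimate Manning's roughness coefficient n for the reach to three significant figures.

A = (b + z·y)·y = (4.36 + 1.5×2.32)×2.32 = 18.19 m²
P = b + 2y√(1+z²) = 4.36 + 2×2.32×√(1+1.5²) = 12.72 m
R = A/P = 18.19/12.72 = 1.429 m
n = (1/Q)·A·R^(2/3)·S^(1/2) = (1/68.3) × 18.19 × 1.269 × 0.04583 = 0.01549

0.0155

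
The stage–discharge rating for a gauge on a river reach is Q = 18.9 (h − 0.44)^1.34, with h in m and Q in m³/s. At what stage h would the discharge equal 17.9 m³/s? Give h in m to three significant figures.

h − h₀ = (Q/C)^(1/b) = (17.9/18.9)^(1/1.34) = 0.9602 m
h = 0.44 + 0.9602 = 1.400 m

1.40 m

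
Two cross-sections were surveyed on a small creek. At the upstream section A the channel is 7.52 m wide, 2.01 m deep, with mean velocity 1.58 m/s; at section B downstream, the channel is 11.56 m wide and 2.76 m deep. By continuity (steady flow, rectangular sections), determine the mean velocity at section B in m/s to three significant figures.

Q = A₁V₁ = (7.52×2.01) × 1.58 = 23.88 m³/s
A₂ = 11.56 × 2.76 = 31.91 m²
V₂ = Q/A₂ = 23.88/31.91 = 0.7485 m/s

0.749 m/s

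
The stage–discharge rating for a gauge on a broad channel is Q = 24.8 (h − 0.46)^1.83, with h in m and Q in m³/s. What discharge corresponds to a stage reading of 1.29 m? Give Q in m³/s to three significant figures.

17.6 m³/s

Q = 24.8 × (1.29 − 0.46)^1.83 = 24.8 × 0.83^1.83 = 17.63 m³/s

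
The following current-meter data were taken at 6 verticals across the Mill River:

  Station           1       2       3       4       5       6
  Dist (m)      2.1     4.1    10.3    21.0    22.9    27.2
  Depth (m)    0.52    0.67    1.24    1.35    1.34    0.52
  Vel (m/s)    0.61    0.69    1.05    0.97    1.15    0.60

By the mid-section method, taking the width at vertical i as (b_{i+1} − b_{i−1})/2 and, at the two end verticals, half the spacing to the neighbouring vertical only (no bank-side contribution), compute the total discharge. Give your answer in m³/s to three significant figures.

26.9 m³/s

w_1 = (4.1 − 2.1)/2 = 1 m; q_1 = 0.61 × 0.52 × 1 = 0.3172 m³/s
w_2 = (10.3 − 2.1)/2 = 4.1 m; q_2 = 0.69 × 0.67 × 4.1 = 1.895 m³/s
w_3 = (21.0 − 4.1)/2 = 8.45 m; q_3 = 1.05 × 1.24 × 8.45 = 11.00 m³/s
w_4 = (22.9 − 10.3)/2 = 6.3 m; q_4 = 0.97 × 1.35 × 6.3 = 8.250 m³/s
w_5 = (27.2 − 21.0)/2 = 3.1 m; q_5 = 1.15 × 1.34 × 3.1 = 4.777 m³/s
w_6 = (27.2 − 22.9)/2 = 2.15 m; q_6 = 0.60 × 0.52 × 2.15 = 0.6708 m³/s
Q = Σ qᵢ = 26.91 m³/s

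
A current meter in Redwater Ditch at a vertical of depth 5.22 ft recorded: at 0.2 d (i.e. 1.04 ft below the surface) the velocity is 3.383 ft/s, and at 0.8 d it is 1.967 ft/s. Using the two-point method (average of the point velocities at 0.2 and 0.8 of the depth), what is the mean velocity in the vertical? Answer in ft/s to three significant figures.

v̄ = (3.383 + 1.967) / 2 = 2.675 ft/s

2.68 ft/s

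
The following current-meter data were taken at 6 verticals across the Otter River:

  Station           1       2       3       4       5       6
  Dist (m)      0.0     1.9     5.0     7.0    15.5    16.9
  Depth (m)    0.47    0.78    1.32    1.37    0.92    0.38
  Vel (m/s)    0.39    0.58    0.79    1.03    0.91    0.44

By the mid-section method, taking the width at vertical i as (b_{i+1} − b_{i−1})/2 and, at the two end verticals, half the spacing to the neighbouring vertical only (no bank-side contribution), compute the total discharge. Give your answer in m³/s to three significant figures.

w_1 = (1.9 − 0.0)/2 = 0.95 m; q_1 = 0.39 × 0.47 × 0.95 = 0.1741 m³/s
w_2 = (5.0 − 0.0)/2 = 2.5 m; q_2 = 0.58 × 0.78 × 2.5 = 1.131 m³/s
w_3 = (7.0 − 1.9)/2 = 2.55 m; q_3 = 0.79 × 1.32 × 2.55 = 2.659 m³/s
w_4 = (15.5 − 5.0)/2 = 5.25 m; q_4 = 1.03 × 1.37 × 5.25 = 7.408 m³/s
w_5 = (16.9 − 7.0)/2 = 4.95 m; q_5 = 0.91 × 0.92 × 4.95 = 4.144 m³/s
w_6 = (16.9 − 15.5)/2 = 0.7 m; q_6 = 0.44 × 0.38 × 0.7 = 0.1170 m³/s
Q = Σ qᵢ = 15.63 m³/s

15.6 m³/s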